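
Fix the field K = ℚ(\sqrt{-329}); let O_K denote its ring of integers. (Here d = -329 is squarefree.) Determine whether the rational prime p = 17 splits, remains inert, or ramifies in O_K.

d = -329 ≡ 3 (mod 4), so O_K = ℤ[√-329] and disc(K) = 4d = -1316.
disc(K) = -1316 is not divisible by 17; 17 is unramified.
(-329/17) = 11^8 mod 17 = 16, giving Legendre symbol -1.
(-329/17) = -1, so 17 is inert.

inert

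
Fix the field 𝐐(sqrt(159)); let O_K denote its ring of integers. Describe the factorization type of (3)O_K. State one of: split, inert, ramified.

159 mod 4 = 3, hence disc K = 4·159 = 636 and O_K = ℤ[√159].
Ramification test: 3 | 636. The prime 3 ramifies in K.

3 is ramified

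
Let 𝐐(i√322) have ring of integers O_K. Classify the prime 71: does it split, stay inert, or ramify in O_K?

-322 mod 4 = 2, hence disc K = 4·(-322) = -1288 and O_K = ℤ[√-322].
71 ∤ -1288, so 71 is unramified.
Euler's criterion: (-322)^35 mod 71 = 70. Thus (-322|71) = -1.
d is a non-residue mod p, hence 71 remains inert in O_K.

71 remains inert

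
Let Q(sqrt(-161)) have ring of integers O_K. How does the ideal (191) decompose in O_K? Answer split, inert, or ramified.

-161 mod 4 = 3, hence disc K = 4·(-161) = -644 and O_K = ℤ[√-161].
Since gcd(191, -644) = 1 the prime 191 does not ramify.
(-161/191) = 30^95 mod 191 = 1, giving Legendre symbol 1.
d is a quadratic residue mod p, hence 191 splits in O_K.

191 splits in O_K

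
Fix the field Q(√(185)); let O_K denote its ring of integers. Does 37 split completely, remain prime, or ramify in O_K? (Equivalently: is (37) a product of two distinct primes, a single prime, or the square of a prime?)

185 mod 4 = 1, hence disc K = 185 and O_K = ℤ[(1+√185)/2].
37 divides disc(K) = 185, so 37 ramifies.

ramified — (37) = 𝔭²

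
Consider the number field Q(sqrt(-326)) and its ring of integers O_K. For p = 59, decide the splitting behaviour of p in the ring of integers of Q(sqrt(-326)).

Since -326 ≢ 1 mod 4, the ring of integers is ℤ[√-326] with discriminant 4·(-326) = -1304.
59 ∤ -1304, so 59 is unramified.
Compute (-326/59) via Euler: 28^((59-1)/2) mod 59 = 1, so (-326/59) = 1.
(-326/59) = 1, so 59 splits.

split — (59) = 𝔭₁𝔭₂ with 𝔭₁ ≠ 𝔭₂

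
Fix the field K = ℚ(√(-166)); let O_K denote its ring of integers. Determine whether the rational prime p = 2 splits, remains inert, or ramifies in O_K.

ramifies in O_K

d = -166 ≡ 2 (mod 4), so O_K = ℤ[√-166] and disc(K) = 4d = -664.
disc(K) = -664 = 2·(-332), so p = 2 is ramified.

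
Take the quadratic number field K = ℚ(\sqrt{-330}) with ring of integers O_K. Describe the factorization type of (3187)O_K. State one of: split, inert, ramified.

splits completely

d = -330 ≡ 2 (mod 4), so O_K = ℤ[√-330] and disc(K) = 4d = -1320.
Since gcd(3187, -1320) = 1 the prime 3187 does not ramify.
Compute (-330/3187) via Euler: 2857^((3187-1)/2) mod 3187 = 1, so (-330/3187) = 1.
Legendre symbol 1 ⇒ 3187 is split.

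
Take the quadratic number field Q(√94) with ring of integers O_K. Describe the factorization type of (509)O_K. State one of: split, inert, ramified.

Since 94 ≢ 1 mod 4, the ring of integers is ℤ[√94] with discriminant 4·94 = 376.
Since gcd(509, 376) = 1 the prime 509 does not ramify.
Compute (94/509) via Euler: 94^((509-1)/2) mod 509 = 1, so (94/509) = 1.
Legendre symbol 1 ⇒ 509 is split.

p splits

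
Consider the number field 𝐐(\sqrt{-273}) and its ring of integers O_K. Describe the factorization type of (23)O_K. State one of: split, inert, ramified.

-273 mod 4 = 3, hence disc K = 4·(-273) = -1092 and O_K = ℤ[√-273].
23 ∤ -1092, so 23 is unramified.
(-273/23) = 3^11 mod 23 = 1, giving Legendre symbol 1.
d is a quadratic residue mod p, hence 23 splits in O_K.

split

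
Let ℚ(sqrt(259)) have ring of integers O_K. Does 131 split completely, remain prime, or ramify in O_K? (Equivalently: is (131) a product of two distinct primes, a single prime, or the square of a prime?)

d = 259 ≡ 3 (mod 4), so O_K = ℤ[√259] and disc(K) = 4d = 1036.
disc(K) = 1036 is not divisible by 131; 131 is unramified.
Legendre symbol by Euler's criterion: (259/131) ≡ 259^65 ≡ 130 (mod 131), i.e. (259/131) = -1.
Legendre symbol -1 ⇒ 131 is inert.

inert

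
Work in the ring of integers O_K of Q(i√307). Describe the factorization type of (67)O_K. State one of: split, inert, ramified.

p is inert

-307 mod 4 = 1, hence disc K = -307 and O_K = ℤ[(1+√-307)/2].
Since gcd(67, -307) = 1 the prime 67 does not ramify.
(-307/67) = 28^33 mod 67 = 66, giving Legendre symbol -1.
Legendre symbol -1 ⇒ 67 is inert.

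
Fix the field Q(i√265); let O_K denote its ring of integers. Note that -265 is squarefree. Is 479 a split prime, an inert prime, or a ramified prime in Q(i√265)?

479 splits in O_K

d = -265 ≡ 3 (mod 4), so O_K = ℤ[√-265] and disc(K) = 4d = -1060.
Since gcd(479, -1060) = 1 the prime 479 does not ramify.
Compute (-265/479) via Euler: 214^((479-1)/2) mod 479 = 1, so (-265/479) = 1.
(-265/479) = 1, so 479 splits.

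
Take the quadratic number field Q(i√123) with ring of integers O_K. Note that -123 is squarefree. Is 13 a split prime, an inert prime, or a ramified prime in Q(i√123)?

Since -123 ≡ 1 mod 4, the ring of integers is ℤ[(1+√-123)/2] with discriminant -123.
disc(K) = -123 is not divisible by 13; 13 is unramified.
(-123/13) = 7^6 mod 13 = 12, giving Legendre symbol -1.
d is a non-residue mod p, hence 13 remains inert in O_K.

remains prime (inert)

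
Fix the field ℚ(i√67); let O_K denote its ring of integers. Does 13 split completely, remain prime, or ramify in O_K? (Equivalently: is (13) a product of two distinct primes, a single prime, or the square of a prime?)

remains prime (inert)

d = -67 ≡ 1 (mod 4), so O_K = ℤ[(1+√-67)/2] and disc(K) = d = -67.
13 ∤ -67, so 13 is unramified.
(-67/13) = 11^6 mod 13 = 12, giving Legendre symbol -1.
d is a non-residue mod p, hence 13 remains inert in O_K.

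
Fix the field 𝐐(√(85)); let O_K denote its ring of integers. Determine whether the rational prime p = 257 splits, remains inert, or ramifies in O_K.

inert — (257) stays prime in O_K

d = 85 ≡ 1 (mod 4), so O_K = ℤ[(1+√85)/2] and disc(K) = d = 85.
disc(K) = 85 is not divisible by 257; 257 is unramified.
Compute (85/257) via Euler: 85^((257-1)/2) mod 257 = 256, so (85/257) = -1.
Legendre symbol -1 ⇒ 257 is inert.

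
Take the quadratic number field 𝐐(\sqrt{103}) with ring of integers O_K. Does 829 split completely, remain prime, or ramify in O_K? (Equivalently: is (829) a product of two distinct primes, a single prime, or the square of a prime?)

inert

Since 103 ≢ 1 mod 4, the ring of integers is ℤ[√103] with discriminant 4·103 = 412.
Since gcd(829, 412) = 1 the prime 829 does not ramify.
Legendre symbol by Euler's criterion: (103/829) ≡ 103^414 ≡ 828 (mod 829), i.e. (103/829) = -1.
Legendre symbol -1 ⇒ 829 is inert.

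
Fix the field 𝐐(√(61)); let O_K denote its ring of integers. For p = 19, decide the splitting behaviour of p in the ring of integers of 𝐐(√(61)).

splits completely

d = 61 ≡ 1 (mod 4), so O_K = ℤ[(1+√61)/2] and disc(K) = d = 61.
19 ∤ 61, so 19 is unramified.
(61/19) = 4^9 mod 19 = 1, giving Legendre symbol 1.
(61/19) = 1, so 19 splits.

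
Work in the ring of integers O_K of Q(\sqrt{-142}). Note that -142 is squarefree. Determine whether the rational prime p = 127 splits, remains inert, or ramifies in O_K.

inert

-142 mod 4 = 2, hence disc K = 4·(-142) = -568 and O_K = ℤ[√-142].
127 ∤ -568, so 127 is unramified.
Euler's criterion: (-142)^63 mod 127 = 126. Thus (-142|127) = -1.
Legendre symbol -1 ⇒ 127 is inert.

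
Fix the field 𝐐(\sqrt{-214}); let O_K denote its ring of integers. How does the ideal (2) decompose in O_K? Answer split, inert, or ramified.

-214 mod 4 = 2, hence disc K = 4·(-214) = -856 and O_K = ℤ[√-214].
2 divides disc(K) = -856, so 2 ramifies.

ramifies in O_K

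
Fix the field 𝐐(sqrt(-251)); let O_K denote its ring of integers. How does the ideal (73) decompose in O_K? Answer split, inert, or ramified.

-251 mod 4 = 1, hence disc K = -251 and O_K = ℤ[(1+√-251)/2].
disc(K) = -251 is not divisible by 73; 73 is unramified.
Legendre symbol by Euler's criterion: (-251/73) ≡ (-251)^36 ≡ 1 (mod 73), i.e. (-251/73) = 1.
Legendre symbol 1 ⇒ 73 is split.

73 splits in O_K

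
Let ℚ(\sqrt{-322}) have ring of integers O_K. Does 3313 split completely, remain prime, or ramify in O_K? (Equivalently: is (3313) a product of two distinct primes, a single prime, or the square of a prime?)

p splits

-322 mod 4 = 2, hence disc K = 4·(-322) = -1288 and O_K = ℤ[√-322].
3313 ∤ -1288, so 3313 is unramified.
Euler's criterion: (-322)^1656 mod 3313 = 1. Thus (-322|3313) = 1.
(-322/3313) = 1, so 3313 splits.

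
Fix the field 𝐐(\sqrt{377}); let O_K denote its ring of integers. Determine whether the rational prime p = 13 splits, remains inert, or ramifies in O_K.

p ramifies

Since 377 ≡ 1 mod 4, the ring of integers is ℤ[(1+√377)/2] with discriminant 377.
disc(K) = 377 = 13·29, so p = 13 is ramified.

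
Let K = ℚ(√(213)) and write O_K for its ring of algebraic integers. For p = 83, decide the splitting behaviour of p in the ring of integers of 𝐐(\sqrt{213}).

remains prime (inert)

213 mod 4 = 1, hence disc K = 213 and O_K = ℤ[(1+√213)/2].
disc(K) = 213 is not divisible by 83; 83 is unramified.
(213/83) = 47^41 mod 83 = 82, giving Legendre symbol -1.
d is a non-residue mod p, hence 83 remains inert in O_K.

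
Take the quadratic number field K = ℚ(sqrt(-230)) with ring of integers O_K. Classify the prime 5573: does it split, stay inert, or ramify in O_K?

inert — (5573) stays prime in O_K

Since -230 ≢ 1 mod 4, the ring of integers is ℤ[√-230] with discriminant 4·(-230) = -920.
5573 ∤ -920, so 5573 is unramified.
(-230/5573) = 5343^2786 mod 5573 = 5572, giving Legendre symbol -1.
d is a non-residue mod p, hence 5573 remains inert in O_K.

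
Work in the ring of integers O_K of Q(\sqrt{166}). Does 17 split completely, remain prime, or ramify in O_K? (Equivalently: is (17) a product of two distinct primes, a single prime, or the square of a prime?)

split — (17) = 𝔭₁𝔭₂ with 𝔭₁ ≠ 𝔭₂

Since 166 ≢ 1 mod 4, the ring of integers is ℤ[√166] with discriminant 4·166 = 664.
disc(K) = 664 is not divisible by 17; 17 is unramified.
Legendre symbol by Euler's criterion: (166/17) ≡ 166^8 ≡ 1 (mod 17), i.e. (166/17) = 1.
(166/17) = 1, so 17 splits.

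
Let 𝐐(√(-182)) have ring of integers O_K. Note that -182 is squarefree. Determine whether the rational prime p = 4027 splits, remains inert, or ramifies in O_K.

Since -182 ≢ 1 mod 4, the ring of integers is ℤ[√-182] with discriminant 4·(-182) = -728.
Since gcd(4027, -728) = 1 the prime 4027 does not ramify.
Legendre symbol by Euler's criterion: (-182/4027) ≡ (-182)^2013 ≡ 4026 (mod 4027), i.e. (-182/4027) = -1.
Legendre symbol -1 ⇒ 4027 is inert.

p is inert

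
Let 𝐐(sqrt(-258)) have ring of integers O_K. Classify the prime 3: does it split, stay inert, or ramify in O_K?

Since -258 ≢ 1 mod 4, the ring of integers is ℤ[√-258] with discriminant 4·(-258) = -1032.
3 divides disc(K) = -1032, so 3 ramifies.

ramifies in O_K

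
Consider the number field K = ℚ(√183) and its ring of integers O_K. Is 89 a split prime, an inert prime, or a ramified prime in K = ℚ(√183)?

183 mod 4 = 3, hence disc K = 4·183 = 732 and O_K = ℤ[√183].
89 ∤ 732, so 89 is unramified.
Compute (183/89) via Euler: 5^((89-1)/2) mod 89 = 1, so (183/89) = 1.
(183/89) = 1, so 89 splits.

split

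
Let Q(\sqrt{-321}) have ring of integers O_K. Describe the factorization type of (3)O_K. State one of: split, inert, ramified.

ramified — (3) = 𝔭²

-321 mod 4 = 3, hence disc K = 4·(-321) = -1284 and O_K = ℤ[√-321].
3 divides disc(K) = -1284, so 3 ramifies.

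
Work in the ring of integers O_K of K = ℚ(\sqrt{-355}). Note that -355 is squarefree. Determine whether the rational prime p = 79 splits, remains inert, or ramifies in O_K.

-355 mod 4 = 1, hence disc K = -355 and O_K = ℤ[(1+√-355)/2].
Since gcd(79, -355) = 1 the prime 79 does not ramify.
Legendre symbol by Euler's criterion: (-355/79) ≡ (-355)^39 ≡ 1 (mod 79), i.e. (-355/79) = 1.
(-355/79) = 1, so 79 splits.

splits completely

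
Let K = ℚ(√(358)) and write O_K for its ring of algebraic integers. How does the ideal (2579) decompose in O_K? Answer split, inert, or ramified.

Since 358 ≢ 1 mod 4, the ring of integers is ℤ[√358] with discriminant 4·358 = 1432.
2579 ∤ 1432, so 2579 is unramified.
Euler's criterion: 358^1289 mod 2579 = 2578. Thus (358|2579) = -1.
Legendre symbol -1 ⇒ 2579 is inert.

2579 remains inert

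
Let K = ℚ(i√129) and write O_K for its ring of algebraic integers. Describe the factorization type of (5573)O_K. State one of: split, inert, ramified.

split

Since -129 ≢ 1 mod 4, the ring of integers is ℤ[√-129] with discriminant 4·(-129) = -516.
disc(K) = -516 is not divisible by 5573; 5573 is unramified.
(-129/5573) = 5444^2786 mod 5573 = 1, giving Legendre symbol 1.
(-129/5573) = 1, so 5573 splits.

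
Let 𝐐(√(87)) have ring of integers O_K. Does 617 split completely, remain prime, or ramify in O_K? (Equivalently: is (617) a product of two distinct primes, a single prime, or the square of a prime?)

617 splits in O_K

d = 87 ≡ 3 (mod 4), so O_K = ℤ[√87] and disc(K) = 4d = 348.
Since gcd(617, 348) = 1 the prime 617 does not ramify.
Compute (87/617) via Euler: 87^((617-1)/2) mod 617 = 1, so (87/617) = 1.
d is a quadratic residue mod p, hence 617 splits in O_K.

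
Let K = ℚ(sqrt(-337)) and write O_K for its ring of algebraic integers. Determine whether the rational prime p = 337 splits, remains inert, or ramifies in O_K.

ramified — (337) = 𝔭²

d = -337 ≡ 3 (mod 4), so O_K = ℤ[√-337] and disc(K) = 4d = -1348.
Ramification test: 337 | -1348. The prime 337 ramifies in K.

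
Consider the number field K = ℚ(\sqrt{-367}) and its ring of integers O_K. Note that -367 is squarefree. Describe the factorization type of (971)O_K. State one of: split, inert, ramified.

971 splits in O_K

d = -367 ≡ 1 (mod 4), so O_K = ℤ[(1+√-367)/2] and disc(K) = d = -367.
disc(K) = -367 is not divisible by 971; 971 is unramified.
Euler's criterion: (-367)^485 mod 971 = 1. Thus (-367|971) = 1.
d is a quadratic residue mod p, hence 971 splits in O_K.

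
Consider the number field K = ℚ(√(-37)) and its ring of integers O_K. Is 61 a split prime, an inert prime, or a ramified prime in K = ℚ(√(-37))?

p is inert

-37 mod 4 = 3, hence disc K = 4·(-37) = -148 and O_K = ℤ[√-37].
disc(K) = -148 is not divisible by 61; 61 is unramified.
Legendre symbol by Euler's criterion: (-37/61) ≡ (-37)^30 ≡ 60 (mod 61), i.e. (-37/61) = -1.
d is a non-residue mod p, hence 61 remains inert in O_K.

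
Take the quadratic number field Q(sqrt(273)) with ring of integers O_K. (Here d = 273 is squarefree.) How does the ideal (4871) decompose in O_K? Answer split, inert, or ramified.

4871 splits in O_K

Since 273 ≡ 1 mod 4, the ring of integers is ℤ[(1+√273)/2] with discriminant 273.
Since gcd(4871, 273) = 1 the prime 4871 does not ramify.
Euler's criterion: 273^2435 mod 4871 = 1. Thus (273|4871) = 1.
Legendre symbol 1 ⇒ 4871 is split.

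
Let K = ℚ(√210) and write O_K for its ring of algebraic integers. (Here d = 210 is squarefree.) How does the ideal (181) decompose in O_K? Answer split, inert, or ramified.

p splits

210 mod 4 = 2, hence disc K = 4·210 = 840 and O_K = ℤ[√210].
181 ∤ 840, so 181 is unramified.
Legendre symbol by Euler's criterion: (210/181) ≡ 210^90 ≡ 1 (mod 181), i.e. (210/181) = 1.
(210/181) = 1, so 181 splits.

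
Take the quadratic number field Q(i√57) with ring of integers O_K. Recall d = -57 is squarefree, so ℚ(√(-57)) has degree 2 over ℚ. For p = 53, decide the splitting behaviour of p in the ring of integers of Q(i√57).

d = -57 ≡ 3 (mod 4), so O_K = ℤ[√-57] and disc(K) = 4d = -228.
53 ∤ -228, so 53 is unramified.
Compute (-57/53) via Euler: 49^((53-1)/2) mod 53 = 1, so (-57/53) = 1.
Legendre symbol 1 ⇒ 53 is split.

splits completely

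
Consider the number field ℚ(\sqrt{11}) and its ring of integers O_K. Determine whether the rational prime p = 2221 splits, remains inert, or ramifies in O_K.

11 mod 4 = 3, hence disc K = 4·11 = 44 and O_K = ℤ[√11].
disc(K) = 44 is not divisible by 2221; 2221 is unramified.
(11/2221) = 11^1110 mod 2221 = 2220, giving Legendre symbol -1.
d is a non-residue mod p, hence 2221 remains inert in O_K.

remains prime (inert)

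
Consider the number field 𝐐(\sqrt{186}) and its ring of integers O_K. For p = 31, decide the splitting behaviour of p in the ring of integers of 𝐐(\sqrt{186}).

d = 186 ≡ 2 (mod 4), so O_K = ℤ[√186] and disc(K) = 4d = 744.
disc(K) = 744 = 31·24, so p = 31 is ramified.

ramified — (31) = 𝔭²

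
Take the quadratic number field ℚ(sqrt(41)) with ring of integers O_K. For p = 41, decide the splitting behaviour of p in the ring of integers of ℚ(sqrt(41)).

p ramifies

d = 41 ≡ 1 (mod 4), so O_K = ℤ[(1+√41)/2] and disc(K) = d = 41.
disc(K) = 41 = 41·1, so p = 41 is ramified.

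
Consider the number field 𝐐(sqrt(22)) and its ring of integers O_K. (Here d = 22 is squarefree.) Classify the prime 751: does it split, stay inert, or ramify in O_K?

p is inert

22 mod 4 = 2, hence disc K = 4·22 = 88 and O_K = ℤ[√22].
Since gcd(751, 88) = 1 the prime 751 does not ramify.
Legendre symbol by Euler's criterion: (22/751) ≡ 22^375 ≡ 750 (mod 751), i.e. (22/751) = -1.
Legendre symbol -1 ⇒ 751 is inert.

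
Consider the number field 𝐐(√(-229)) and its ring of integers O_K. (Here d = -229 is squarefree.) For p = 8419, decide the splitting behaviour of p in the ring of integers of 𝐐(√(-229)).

splits completely

Since -229 ≢ 1 mod 4, the ring of integers is ℤ[√-229] with discriminant 4·(-229) = -916.
disc(K) = -916 is not divisible by 8419; 8419 is unramified.
Compute (-229/8419) via Euler: 8190^((8419-1)/2) mod 8419 = 1, so (-229/8419) = 1.
Legendre symbol 1 ⇒ 8419 is split.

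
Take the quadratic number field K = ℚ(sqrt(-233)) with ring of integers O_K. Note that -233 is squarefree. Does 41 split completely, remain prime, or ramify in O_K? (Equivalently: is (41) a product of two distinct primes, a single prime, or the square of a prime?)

Since -233 ≢ 1 mod 4, the ring of integers is ℤ[√-233] with discriminant 4·(-233) = -932.
disc(K) = -932 is not divisible by 41; 41 is unramified.
(-233/41) = 13^20 mod 41 = 40, giving Legendre symbol -1.
(-233/41) = -1, so 41 is inert.

41 remains inert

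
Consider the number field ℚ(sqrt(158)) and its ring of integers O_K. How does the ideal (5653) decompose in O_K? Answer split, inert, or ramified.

inert — (5653) stays prime in O_K

158 mod 4 = 2, hence disc K = 4·158 = 632 and O_K = ℤ[√158].
5653 ∤ 632, so 5653 is unramified.
Legendre symbol by Euler's criterion: (158/5653) ≡ 158^2826 ≡ 5652 (mod 5653), i.e. (158/5653) = -1.
Legendre symbol -1 ⇒ 5653 is inert.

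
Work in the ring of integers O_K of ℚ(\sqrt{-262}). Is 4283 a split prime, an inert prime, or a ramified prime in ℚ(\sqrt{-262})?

d = -262 ≡ 2 (mod 4), so O_K = ℤ[√-262] and disc(K) = 4d = -1048.
disc(K) = -1048 is not divisible by 4283; 4283 is unramified.
Compute (-262/4283) via Euler: 4021^((4283-1)/2) mod 4283 = 4282, so (-262/4283) = -1.
Legendre symbol -1 ⇒ 4283 is inert.

p is inert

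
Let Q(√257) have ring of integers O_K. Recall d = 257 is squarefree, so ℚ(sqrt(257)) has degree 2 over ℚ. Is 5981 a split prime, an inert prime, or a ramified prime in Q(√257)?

split

Since 257 ≡ 1 mod 4, the ring of integers is ℤ[(1+√257)/2] with discriminant 257.
Since gcd(5981, 257) = 1 the prime 5981 does not ramify.
(257/5981) = 257^2990 mod 5981 = 1, giving Legendre symbol 1.
Legendre symbol 1 ⇒ 5981 is split.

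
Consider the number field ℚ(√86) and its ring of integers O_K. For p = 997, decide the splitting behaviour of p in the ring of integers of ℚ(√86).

splits completely

Since 86 ≢ 1 mod 4, the ring of integers is ℤ[√86] with discriminant 4·86 = 344.
997 ∤ 344, so 997 is unramified.
Compute (86/997) via Euler: 86^((997-1)/2) mod 997 = 1, so (86/997) = 1.
(86/997) = 1, so 997 splits.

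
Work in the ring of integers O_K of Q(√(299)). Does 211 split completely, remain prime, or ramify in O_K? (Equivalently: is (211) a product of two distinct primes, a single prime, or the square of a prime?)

d = 299 ≡ 3 (mod 4), so O_K = ℤ[√299] and disc(K) = 4d = 1196.
211 ∤ 1196, so 211 is unramified.
(299/211) = 88^105 mod 211 = 210, giving Legendre symbol -1.
(299/211) = -1, so 211 is inert.

p is inert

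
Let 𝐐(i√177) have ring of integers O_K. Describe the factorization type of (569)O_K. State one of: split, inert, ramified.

-177 mod 4 = 3, hence disc K = 4·(-177) = -708 and O_K = ℤ[√-177].
569 ∤ -708, so 569 is unramified.
(-177/569) = 392^284 mod 569 = 1, giving Legendre symbol 1.
(-177/569) = 1, so 569 splits.

p splits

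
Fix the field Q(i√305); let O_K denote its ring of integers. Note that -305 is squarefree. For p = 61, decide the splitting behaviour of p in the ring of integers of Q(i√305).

ramifies in O_K

-305 mod 4 = 3, hence disc K = 4·(-305) = -1220 and O_K = ℤ[√-305].
Ramification test: 61 | -1220. The prime 61 ramifies in K.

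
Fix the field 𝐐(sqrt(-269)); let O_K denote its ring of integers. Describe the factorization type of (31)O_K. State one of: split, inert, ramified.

Since -269 ≢ 1 mod 4, the ring of integers is ℤ[√-269] with discriminant 4·(-269) = -1076.
31 ∤ -1076, so 31 is unramified.
(-269/31) = 10^15 mod 31 = 1, giving Legendre symbol 1.
d is a quadratic residue mod p, hence 31 splits in O_K.

p splits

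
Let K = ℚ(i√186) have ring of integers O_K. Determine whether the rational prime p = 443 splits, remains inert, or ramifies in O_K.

p is inert

d = -186 ≡ 2 (mod 4), so O_K = ℤ[√-186] and disc(K) = 4d = -744.
Since gcd(443, -744) = 1 the prime 443 does not ramify.
Compute (-186/443) via Euler: 257^((443-1)/2) mod 443 = 442, so (-186/443) = -1.
Legendre symbol -1 ⇒ 443 is inert.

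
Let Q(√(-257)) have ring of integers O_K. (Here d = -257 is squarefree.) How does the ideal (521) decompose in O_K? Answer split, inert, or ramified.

d = -257 ≡ 3 (mod 4), so O_K = ℤ[√-257] and disc(K) = 4d = -1028.
521 ∤ -1028, so 521 is unramified.
Compute (-257/521) via Euler: 264^((521-1)/2) mod 521 = 520, so (-257/521) = -1.
Legendre symbol -1 ⇒ 521 is inert.

inert — (521) stays prime in O_K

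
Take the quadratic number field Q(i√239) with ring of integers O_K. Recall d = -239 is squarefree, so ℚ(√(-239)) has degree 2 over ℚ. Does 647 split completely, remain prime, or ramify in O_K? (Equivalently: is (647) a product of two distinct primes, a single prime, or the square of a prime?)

-239 mod 4 = 1, hence disc K = -239 and O_K = ℤ[(1+√-239)/2].
disc(K) = -239 is not divisible by 647; 647 is unramified.
(-239/647) = 408^323 mod 647 = 1, giving Legendre symbol 1.
d is a quadratic residue mod p, hence 647 splits in O_K.

647 splits in O_K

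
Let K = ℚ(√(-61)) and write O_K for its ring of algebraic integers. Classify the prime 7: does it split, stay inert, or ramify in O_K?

splits completely

-61 mod 4 = 3, hence disc K = 4·(-61) = -244 and O_K = ℤ[√-61].
Since gcd(7, -244) = 1 the prime 7 does not ramify.
Euler's criterion: (-61)^3 mod 7 = 1. Thus (-61|7) = 1.
Legendre symbol 1 ⇒ 7 is split.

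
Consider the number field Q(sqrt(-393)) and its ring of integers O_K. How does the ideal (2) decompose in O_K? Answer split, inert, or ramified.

p ramifies

Since -393 ≢ 1 mod 4, the ring of integers is ℤ[√-393] with discriminant 4·(-393) = -1572.
disc(K) = -1572 = 2·(-786), so p = 2 is ramified.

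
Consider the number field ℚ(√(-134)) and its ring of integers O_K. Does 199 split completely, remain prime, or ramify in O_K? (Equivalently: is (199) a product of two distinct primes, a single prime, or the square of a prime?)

-134 mod 4 = 2, hence disc K = 4·(-134) = -536 and O_K = ℤ[√-134].
199 ∤ -536, so 199 is unramified.
Euler's criterion: (-134)^99 mod 199 = 1. Thus (-134|199) = 1.
(-134/199) = 1, so 199 splits.

splits completely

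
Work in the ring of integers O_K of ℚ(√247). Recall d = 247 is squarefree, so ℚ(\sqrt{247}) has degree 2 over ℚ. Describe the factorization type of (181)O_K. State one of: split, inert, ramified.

remains prime (inert)

247 mod 4 = 3, hence disc K = 4·247 = 988 and O_K = ℤ[√247].
181 ∤ 988, so 181 is unramified.
Euler's criterion: 247^90 mod 181 = 180. Thus (247|181) = -1.
d is a non-residue mod p, hence 181 remains inert in O_K.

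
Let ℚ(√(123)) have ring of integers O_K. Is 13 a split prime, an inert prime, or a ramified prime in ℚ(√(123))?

inert — (13) stays prime in O_K

d = 123 ≡ 3 (mod 4), so O_K = ℤ[√123] and disc(K) = 4d = 492.
Since gcd(13, 492) = 1 the prime 13 does not ramify.
Euler's criterion: 123^6 mod 13 = 12. Thus (123|13) = -1.
Legendre symbol -1 ⇒ 13 is inert.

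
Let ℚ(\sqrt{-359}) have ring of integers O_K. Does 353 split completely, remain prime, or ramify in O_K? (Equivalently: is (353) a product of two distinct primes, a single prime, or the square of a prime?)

inert — (353) stays prime in O_K

Since -359 ≡ 1 mod 4, the ring of integers is ℤ[(1+√-359)/2] with discriminant -359.
disc(K) = -359 is not divisible by 353; 353 is unramified.
Euler's criterion: (-359)^176 mod 353 = 352. Thus (-359|353) = -1.
(-359/353) = -1, so 353 is inert.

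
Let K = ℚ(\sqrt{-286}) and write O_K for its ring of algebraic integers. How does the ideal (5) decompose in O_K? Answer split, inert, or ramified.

-286 mod 4 = 2, hence disc K = 4·(-286) = -1144 and O_K = ℤ[√-286].
5 ∤ -1144, so 5 is unramified.
Euler's criterion: (-286)^2 mod 5 = 1. Thus (-286|5) = 1.
(-286/5) = 1, so 5 splits.

split — (5) = 𝔭₁𝔭₂ with 𝔭₁ ≠ 𝔭₂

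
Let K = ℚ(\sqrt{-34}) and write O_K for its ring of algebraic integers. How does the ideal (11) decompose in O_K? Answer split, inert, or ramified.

Since -34 ≢ 1 mod 4, the ring of integers is ℤ[√-34] with discriminant 4·(-34) = -136.
disc(K) = -136 is not divisible by 11; 11 is unramified.
Euler's criterion: (-34)^5 mod 11 = 10. Thus (-34|11) = -1.
(-34/11) = -1, so 11 is inert.

inert — (11) stays prime in O_K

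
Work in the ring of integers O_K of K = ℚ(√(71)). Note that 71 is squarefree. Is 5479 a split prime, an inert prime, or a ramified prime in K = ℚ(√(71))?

71 mod 4 = 3, hence disc K = 4·71 = 284 and O_K = ℤ[√71].
Since gcd(5479, 284) = 1 the prime 5479 does not ramify.
Compute (71/5479) via Euler: 71^((5479-1)/2) mod 5479 = 5478, so (71/5479) = -1.
(71/5479) = -1, so 5479 is inert.

inert — (5479) stays prime in O_K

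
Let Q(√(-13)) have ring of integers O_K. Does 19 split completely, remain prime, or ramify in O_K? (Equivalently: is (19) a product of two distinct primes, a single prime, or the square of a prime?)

d = -13 ≡ 3 (mod 4), so O_K = ℤ[√-13] and disc(K) = 4d = -52.
Since gcd(19, -52) = 1 the prime 19 does not ramify.
(-13/19) = 6^9 mod 19 = 1, giving Legendre symbol 1.
d is a quadratic residue mod p, hence 19 splits in O_K.

splits completely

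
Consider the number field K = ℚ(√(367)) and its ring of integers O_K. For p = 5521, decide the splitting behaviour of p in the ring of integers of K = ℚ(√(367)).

d = 367 ≡ 3 (mod 4), so O_K = ℤ[√367] and disc(K) = 4d = 1468.
5521 ∤ 1468, so 5521 is unramified.
Compute (367/5521) via Euler: 367^((5521-1)/2) mod 5521 = 1, so (367/5521) = 1.
d is a quadratic residue mod p, hence 5521 splits in O_K.

5521 splits in O_K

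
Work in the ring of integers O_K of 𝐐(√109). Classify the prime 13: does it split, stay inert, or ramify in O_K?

Since 109 ≡ 1 mod 4, the ring of integers is ℤ[(1+√109)/2] with discriminant 109.
Since gcd(13, 109) = 1 the prime 13 does not ramify.
(109/13) = 5^6 mod 13 = 12, giving Legendre symbol -1.
(109/13) = -1, so 13 is inert.

13 remains inert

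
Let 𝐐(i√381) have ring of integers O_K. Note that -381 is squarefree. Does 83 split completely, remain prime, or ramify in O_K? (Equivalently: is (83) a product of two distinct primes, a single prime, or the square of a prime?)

remains prime (inert)

Since -381 ≢ 1 mod 4, the ring of integers is ℤ[√-381] with discriminant 4·(-381) = -1524.
disc(K) = -1524 is not divisible by 83; 83 is unramified.
Legendre symbol by Euler's criterion: (-381/83) ≡ (-381)^41 ≡ 82 (mod 83), i.e. (-381/83) = -1.
d is a non-residue mod p, hence 83 remains inert in O_K.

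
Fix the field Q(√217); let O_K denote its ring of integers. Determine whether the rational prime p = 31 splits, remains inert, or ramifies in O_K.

Since 217 ≡ 1 mod 4, the ring of integers is ℤ[(1+√217)/2] with discriminant 217.
Ramification test: 31 | 217. The prime 31 ramifies in K.

p ramifies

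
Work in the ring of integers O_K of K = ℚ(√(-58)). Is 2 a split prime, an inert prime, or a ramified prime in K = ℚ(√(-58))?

ramified

-58 mod 4 = 2, hence disc K = 4·(-58) = -232 and O_K = ℤ[√-58].
2 divides disc(K) = -232, so 2 ramifies.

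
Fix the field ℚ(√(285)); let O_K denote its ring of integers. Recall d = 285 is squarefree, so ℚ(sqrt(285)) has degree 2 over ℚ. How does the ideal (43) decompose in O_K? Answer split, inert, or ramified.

inert

Since 285 ≡ 1 mod 4, the ring of integers is ℤ[(1+√285)/2] with discriminant 285.
43 ∤ 285, so 43 is unramified.
(285/43) = 27^21 mod 43 = 42, giving Legendre symbol -1.
Legendre symbol -1 ⇒ 43 is inert.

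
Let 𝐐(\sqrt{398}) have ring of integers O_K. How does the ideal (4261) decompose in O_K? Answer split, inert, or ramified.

split

398 mod 4 = 2, hence disc K = 4·398 = 1592 and O_K = ℤ[√398].
Since gcd(4261, 1592) = 1 the prime 4261 does not ramify.
Euler's criterion: 398^2130 mod 4261 = 1. Thus (398|4261) = 1.
(398/4261) = 1, so 4261 splits.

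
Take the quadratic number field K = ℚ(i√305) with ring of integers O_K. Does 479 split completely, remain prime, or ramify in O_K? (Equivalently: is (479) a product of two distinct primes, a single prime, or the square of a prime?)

p is inert

-305 mod 4 = 3, hence disc K = 4·(-305) = -1220 and O_K = ℤ[√-305].
Since gcd(479, -1220) = 1 the prime 479 does not ramify.
Legendre symbol by Euler's criterion: (-305/479) ≡ (-305)^239 ≡ 478 (mod 479), i.e. (-305/479) = -1.
Legendre symbol -1 ⇒ 479 is inert.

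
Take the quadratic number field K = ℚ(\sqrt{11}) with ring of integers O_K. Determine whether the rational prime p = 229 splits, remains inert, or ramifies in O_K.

Since 11 ≢ 1 mod 4, the ring of integers is ℤ[√11] with discriminant 4·11 = 44.
Since gcd(229, 44) = 1 the prime 229 does not ramify.
(11/229) = 11^114 mod 229 = 1, giving Legendre symbol 1.
Legendre symbol 1 ⇒ 229 is split.

splits completely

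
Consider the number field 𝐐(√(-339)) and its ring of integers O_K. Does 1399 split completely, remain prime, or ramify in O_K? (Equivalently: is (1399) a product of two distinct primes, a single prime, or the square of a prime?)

inert — (1399) stays prime in O_K

-339 mod 4 = 1, hence disc K = -339 and O_K = ℤ[(1+√-339)/2].
Since gcd(1399, -339) = 1 the prime 1399 does not ramify.
(-339/1399) = 1060^699 mod 1399 = 1398, giving Legendre symbol -1.
d is a non-residue mod p, hence 1399 remains inert in O_K.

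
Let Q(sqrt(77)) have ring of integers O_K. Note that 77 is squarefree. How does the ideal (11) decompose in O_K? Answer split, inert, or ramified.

d = 77 ≡ 1 (mod 4), so O_K = ℤ[(1+√77)/2] and disc(K) = d = 77.
Ramification test: 11 | 77. The prime 11 ramifies in K.

ramified — (11) = 𝔭²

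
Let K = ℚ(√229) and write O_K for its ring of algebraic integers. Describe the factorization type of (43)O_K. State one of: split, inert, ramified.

Since 229 ≡ 1 mod 4, the ring of integers is ℤ[(1+√229)/2] with discriminant 229.
disc(K) = 229 is not divisible by 43; 43 is unramified.
Euler's criterion: 229^21 mod 43 = 1. Thus (229|43) = 1.
(229/43) = 1, so 43 splits.

p splits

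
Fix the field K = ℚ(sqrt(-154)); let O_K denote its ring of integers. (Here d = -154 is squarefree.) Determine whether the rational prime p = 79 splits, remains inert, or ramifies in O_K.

-154 mod 4 = 2, hence disc K = 4·(-154) = -616 and O_K = ℤ[√-154].
disc(K) = -616 is not divisible by 79; 79 is unramified.
(-154/79) = 4^39 mod 79 = 1, giving Legendre symbol 1.
d is a quadratic residue mod p, hence 79 splits in O_K.

split — (79) = 𝔭₁𝔭₂ with 𝔭₁ ≠ 𝔭₂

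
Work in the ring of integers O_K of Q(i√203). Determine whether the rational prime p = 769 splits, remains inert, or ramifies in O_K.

p splits

d = -203 ≡ 1 (mod 4), so O_K = ℤ[(1+√-203)/2] and disc(K) = d = -203.
Since gcd(769, -203) = 1 the prime 769 does not ramify.
Euler's criterion: (-203)^384 mod 769 = 1. Thus (-203|769) = 1.
d is a quadratic residue mod p, hence 769 splits in O_K.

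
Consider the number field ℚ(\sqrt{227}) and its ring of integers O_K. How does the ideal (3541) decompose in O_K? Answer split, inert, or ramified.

Since 227 ≢ 1 mod 4, the ring of integers is ℤ[√227] with discriminant 4·227 = 908.
Since gcd(3541, 908) = 1 the prime 3541 does not ramify.
Compute (227/3541) via Euler: 227^((3541-1)/2) mod 3541 = 1, so (227/3541) = 1.
(227/3541) = 1, so 3541 splits.

splits completely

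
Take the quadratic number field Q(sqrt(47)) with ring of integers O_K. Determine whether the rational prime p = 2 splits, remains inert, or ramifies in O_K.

47 mod 4 = 3, hence disc K = 4·47 = 188 and O_K = ℤ[√47].
Ramification test: 2 | 188. The prime 2 ramifies in K.

ramified — (2) = 𝔭²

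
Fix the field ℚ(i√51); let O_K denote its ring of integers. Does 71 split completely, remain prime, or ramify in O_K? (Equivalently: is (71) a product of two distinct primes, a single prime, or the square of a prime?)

split

-51 mod 4 = 1, hence disc K = -51 and O_K = ℤ[(1+√-51)/2].
Since gcd(71, -51) = 1 the prime 71 does not ramify.
Legendre symbol by Euler's criterion: (-51/71) ≡ (-51)^35 ≡ 1 (mod 71), i.e. (-51/71) = 1.
Legendre symbol 1 ⇒ 71 is split.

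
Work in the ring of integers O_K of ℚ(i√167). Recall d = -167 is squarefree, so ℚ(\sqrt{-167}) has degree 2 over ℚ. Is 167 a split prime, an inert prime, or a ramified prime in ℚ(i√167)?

Since -167 ≡ 1 mod 4, the ring of integers is ℤ[(1+√-167)/2] with discriminant -167.
Ramification test: 167 | -167. The prime 167 ramifies in K.

ramified — (167) = 𝔭²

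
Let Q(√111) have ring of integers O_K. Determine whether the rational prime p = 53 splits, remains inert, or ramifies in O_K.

p is inert

d = 111 ≡ 3 (mod 4), so O_K = ℤ[√111] and disc(K) = 4d = 444.
53 ∤ 444, so 53 is unramified.
Legendre symbol by Euler's criterion: (111/53) ≡ 111^26 ≡ 52 (mod 53), i.e. (111/53) = -1.
(111/53) = -1, so 53 is inert.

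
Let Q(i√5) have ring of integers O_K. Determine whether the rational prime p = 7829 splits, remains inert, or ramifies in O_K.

7829 splits in O_K

Since -5 ≢ 1 mod 4, the ring of integers is ℤ[√-5] with discriminant 4·(-5) = -20.
Since gcd(7829, -20) = 1 the prime 7829 does not ramify.
Euler's criterion: (-5)^3914 mod 7829 = 1. Thus (-5|7829) = 1.
(-5/7829) = 1, so 7829 splits.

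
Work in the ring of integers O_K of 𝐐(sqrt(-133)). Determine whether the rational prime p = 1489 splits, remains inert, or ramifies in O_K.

p is inert

Since -133 ≢ 1 mod 4, the ring of integers is ℤ[√-133] with discriminant 4·(-133) = -532.
Since gcd(1489, -532) = 1 the prime 1489 does not ramify.
Legendre symbol by Euler's criterion: (-133/1489) ≡ (-133)^744 ≡ 1488 (mod 1489), i.e. (-133/1489) = -1.
(-133/1489) = -1, so 1489 is inert.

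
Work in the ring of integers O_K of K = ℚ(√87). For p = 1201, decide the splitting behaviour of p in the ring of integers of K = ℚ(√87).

d = 87 ≡ 3 (mod 4), so O_K = ℤ[√87] and disc(K) = 4d = 348.
disc(K) = 348 is not divisible by 1201; 1201 is unramified.
Legendre symbol by Euler's criterion: (87/1201) ≡ 87^600 ≡ 1200 (mod 1201), i.e. (87/1201) = -1.
d is a non-residue mod p, hence 1201 remains inert in O_K.

remains prime (inert)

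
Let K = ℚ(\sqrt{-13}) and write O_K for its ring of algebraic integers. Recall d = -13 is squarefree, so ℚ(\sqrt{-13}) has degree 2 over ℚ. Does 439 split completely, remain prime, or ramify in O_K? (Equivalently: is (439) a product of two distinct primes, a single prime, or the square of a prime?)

remains prime (inert)

-13 mod 4 = 3, hence disc K = 4·(-13) = -52 and O_K = ℤ[√-13].
disc(K) = -52 is not divisible by 439; 439 is unramified.
(-13/439) = 426^219 mod 439 = 438, giving Legendre symbol -1.
d is a non-residue mod p, hence 439 remains inert in O_K.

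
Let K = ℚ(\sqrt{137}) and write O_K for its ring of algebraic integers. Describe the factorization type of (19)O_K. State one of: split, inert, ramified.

d = 137 ≡ 1 (mod 4), so O_K = ℤ[(1+√137)/2] and disc(K) = d = 137.
19 ∤ 137, so 19 is unramified.
(137/19) = 4^9 mod 19 = 1, giving Legendre symbol 1.
Legendre symbol 1 ⇒ 19 is split.

19 splits in O_K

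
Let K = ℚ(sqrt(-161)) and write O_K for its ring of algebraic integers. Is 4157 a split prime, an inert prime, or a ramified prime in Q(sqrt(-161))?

4157 splits in O_K

Since -161 ≢ 1 mod 4, the ring of integers is ℤ[√-161] with discriminant 4·(-161) = -644.
disc(K) = -644 is not divisible by 4157; 4157 is unramified.
(-161/4157) = 3996^2078 mod 4157 = 1, giving Legendre symbol 1.
(-161/4157) = 1, so 4157 splits.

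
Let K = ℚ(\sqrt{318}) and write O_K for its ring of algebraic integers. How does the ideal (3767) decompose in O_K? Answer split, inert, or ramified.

3767 splits in O_K

Since 318 ≢ 1 mod 4, the ring of integers is ℤ[√318] with discriminant 4·318 = 1272.
3767 ∤ 1272, so 3767 is unramified.
Legendre symbol by Euler's criterion: (318/3767) ≡ 318^1883 ≡ 1 (mod 3767), i.e. (318/3767) = 1.
(318/3767) = 1, so 3767 splits.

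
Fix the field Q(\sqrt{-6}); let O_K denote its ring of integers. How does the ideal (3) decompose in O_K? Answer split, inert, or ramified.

p ramifies

d = -6 ≡ 2 (mod 4), so O_K = ℤ[√-6] and disc(K) = 4d = -24.
disc(K) = -24 = 3·(-8), so p = 3 is ramified.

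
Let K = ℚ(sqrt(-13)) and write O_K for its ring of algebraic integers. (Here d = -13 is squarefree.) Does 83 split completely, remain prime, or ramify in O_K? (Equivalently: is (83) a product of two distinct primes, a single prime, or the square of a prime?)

Since -13 ≢ 1 mod 4, the ring of integers is ℤ[√-13] with discriminant 4·(-13) = -52.
disc(K) = -52 is not divisible by 83; 83 is unramified.
Compute (-13/83) via Euler: 70^((83-1)/2) mod 83 = 1, so (-13/83) = 1.
(-13/83) = 1, so 83 splits.

splits completely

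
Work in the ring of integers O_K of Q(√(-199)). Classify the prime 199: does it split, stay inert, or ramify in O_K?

199 is ramified

-199 mod 4 = 1, hence disc K = -199 and O_K = ℤ[(1+√-199)/2].
Ramification test: 199 | -199. The prime 199 ramifies in K.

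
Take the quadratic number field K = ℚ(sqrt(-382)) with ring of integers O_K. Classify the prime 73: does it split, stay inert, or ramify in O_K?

73 remains inert

d = -382 ≡ 2 (mod 4), so O_K = ℤ[√-382] and disc(K) = 4d = -1528.
73 ∤ -1528, so 73 is unramified.
(-382/73) = 56^36 mod 73 = 72, giving Legendre symbol -1.
(-382/73) = -1, so 73 is inert.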